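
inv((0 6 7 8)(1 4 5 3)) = (0 8 7 6)(1 3 5 4)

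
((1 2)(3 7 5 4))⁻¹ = (1 2)(3 4 5 7)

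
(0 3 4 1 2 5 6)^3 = (0 1 6 4 5 3 2)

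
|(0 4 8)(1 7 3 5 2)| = 15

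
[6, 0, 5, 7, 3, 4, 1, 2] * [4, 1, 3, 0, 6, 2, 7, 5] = [7, 4, 2, 5, 0, 6, 1, 3]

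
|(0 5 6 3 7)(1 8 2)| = 15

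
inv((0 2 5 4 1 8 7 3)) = (0 3 7 8 1 4 5 2)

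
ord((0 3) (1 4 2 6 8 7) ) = 6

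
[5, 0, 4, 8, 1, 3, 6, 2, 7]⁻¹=[1, 4, 7, 5, 2, 0, 6, 8, 3]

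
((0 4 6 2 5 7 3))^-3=(0 5 4 7 6 3 2)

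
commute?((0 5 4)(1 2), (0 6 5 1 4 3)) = no:(0 5 4)(1 2)*(0 6 5 1 4 3) = (0 1 2 4 6 5 3), (0 6 5 1 4 3)*(0 5 4)(1 2) = (0 6 4 3 5 2 1)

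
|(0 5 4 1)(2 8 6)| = 12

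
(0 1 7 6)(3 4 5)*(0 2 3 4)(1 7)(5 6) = (0 7 5 4 6 2 3)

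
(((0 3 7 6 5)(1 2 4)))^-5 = (1 2 4)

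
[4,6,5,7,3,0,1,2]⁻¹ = [5,6,7,4,0,2,1,3]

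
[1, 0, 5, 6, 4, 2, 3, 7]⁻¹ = [1, 0, 5, 6, 4, 2, 3, 7]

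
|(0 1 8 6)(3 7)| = 4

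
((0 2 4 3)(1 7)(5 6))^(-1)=(0 3 4 2)(1 7)(5 6)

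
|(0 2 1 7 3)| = 5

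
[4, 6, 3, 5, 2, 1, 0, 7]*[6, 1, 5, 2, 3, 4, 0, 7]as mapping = [0→3, 1→0, 2→2, 3→4, 4→5, 5→1, 6→6, 7→7]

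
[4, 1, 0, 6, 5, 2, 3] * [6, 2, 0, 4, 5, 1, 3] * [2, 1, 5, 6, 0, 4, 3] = [4, 5, 3, 6, 1, 2, 0]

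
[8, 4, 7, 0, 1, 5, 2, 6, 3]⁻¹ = [3, 4, 6, 8, 1, 5, 7, 2, 0]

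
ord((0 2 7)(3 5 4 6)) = 12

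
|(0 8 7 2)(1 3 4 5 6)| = 20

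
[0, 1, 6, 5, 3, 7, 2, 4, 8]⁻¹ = [0, 1, 6, 4, 7, 3, 2, 5, 8]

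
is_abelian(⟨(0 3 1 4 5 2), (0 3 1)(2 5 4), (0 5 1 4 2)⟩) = no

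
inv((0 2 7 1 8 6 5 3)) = (0 3 5 6 8 1 7 2)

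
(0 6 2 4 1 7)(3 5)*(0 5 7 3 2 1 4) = (0 6 1 3 7 5 2)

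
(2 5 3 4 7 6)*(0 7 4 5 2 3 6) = (0 7)(3 5 6)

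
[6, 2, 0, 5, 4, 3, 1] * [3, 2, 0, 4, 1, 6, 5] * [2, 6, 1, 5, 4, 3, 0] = [3, 2, 5, 0, 6, 4, 1]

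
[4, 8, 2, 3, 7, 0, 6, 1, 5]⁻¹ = [5, 7, 2, 3, 0, 8, 6, 4, 1]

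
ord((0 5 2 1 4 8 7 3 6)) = 9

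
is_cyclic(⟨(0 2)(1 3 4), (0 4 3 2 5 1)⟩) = no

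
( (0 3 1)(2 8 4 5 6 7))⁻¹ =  (0 1 3)(2 7 6 5 4 8)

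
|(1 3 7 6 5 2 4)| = 7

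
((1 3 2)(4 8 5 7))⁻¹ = (1 2 3)(4 7 5 8)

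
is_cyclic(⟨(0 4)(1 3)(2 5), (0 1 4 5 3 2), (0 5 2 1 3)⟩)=no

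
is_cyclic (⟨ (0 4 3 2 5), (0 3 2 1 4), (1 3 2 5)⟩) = no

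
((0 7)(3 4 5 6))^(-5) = (0 7)(3 6 5 4)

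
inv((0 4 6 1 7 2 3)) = (0 3 2 7 1 6 4)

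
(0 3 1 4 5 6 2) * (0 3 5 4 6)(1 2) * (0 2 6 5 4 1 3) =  (0 4 1 5 2)(3 6)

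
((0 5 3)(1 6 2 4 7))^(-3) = (1 2 7 6 4)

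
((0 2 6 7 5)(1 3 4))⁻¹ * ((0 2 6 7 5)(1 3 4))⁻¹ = (0 7 2 5 6)(1 3 4)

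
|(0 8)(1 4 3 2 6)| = 10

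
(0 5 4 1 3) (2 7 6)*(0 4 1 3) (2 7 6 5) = (0 2 6 7 5 1) (3 4) 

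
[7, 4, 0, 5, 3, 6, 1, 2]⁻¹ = [2, 6, 7, 4, 1, 3, 5, 0]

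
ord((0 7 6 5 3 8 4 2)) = 8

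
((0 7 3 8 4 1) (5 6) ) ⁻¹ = (0 1 4 8 3 7) (5 6) 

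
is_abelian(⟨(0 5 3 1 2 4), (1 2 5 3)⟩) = no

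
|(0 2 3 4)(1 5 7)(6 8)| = 12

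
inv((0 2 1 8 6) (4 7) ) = (0 6 8 1 2) (4 7) 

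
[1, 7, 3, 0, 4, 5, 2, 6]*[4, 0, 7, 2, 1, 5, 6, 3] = [0, 3, 2, 4, 1, 5, 7, 6]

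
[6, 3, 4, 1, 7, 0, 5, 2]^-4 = [5, 1, 7, 3, 2, 6, 0, 4]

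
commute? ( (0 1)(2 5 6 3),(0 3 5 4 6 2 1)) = no: (0 1)(2 5 6 3)*(0 3 5 4 6 2 1) = (1 3)(2 4 6 5),(0 3 5 4 6 2 1)*(0 1)(2 5 6 3) = (0 2)(3 6 5 4)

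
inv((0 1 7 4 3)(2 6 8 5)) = (0 3 4 7 1)(2 5 8 6)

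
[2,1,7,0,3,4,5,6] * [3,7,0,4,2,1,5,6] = [0,7,6,3,4,2,1,5]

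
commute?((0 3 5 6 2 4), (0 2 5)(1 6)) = no:(0 3 5 6 2 4)*(0 2 5)(1 6) = (0 3)(1 6 5)(2 4), (0 2 5)(1 6)*(0 3 5 6 2 4) = (0 4)(1 2 6)(3 5)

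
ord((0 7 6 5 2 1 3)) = 7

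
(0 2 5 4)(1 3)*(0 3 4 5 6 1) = (0 2 6 1 4 3)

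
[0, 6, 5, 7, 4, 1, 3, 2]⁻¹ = [0, 5, 7, 6, 4, 2, 1, 3]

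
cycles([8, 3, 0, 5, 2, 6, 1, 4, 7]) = (0 8 7 4 2)(1 3 5 6)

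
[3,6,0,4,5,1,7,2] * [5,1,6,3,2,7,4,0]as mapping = [0→3,1→4,2→5,3→2,4→7,5→1,6→0,7→6]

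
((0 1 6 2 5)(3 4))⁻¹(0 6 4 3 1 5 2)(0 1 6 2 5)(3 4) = (0 5 1 2 3 4 6)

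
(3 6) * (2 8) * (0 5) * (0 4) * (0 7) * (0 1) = (0 5 4 7 1)(2 8)(3 6)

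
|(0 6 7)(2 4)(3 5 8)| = 6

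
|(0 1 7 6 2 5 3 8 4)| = 9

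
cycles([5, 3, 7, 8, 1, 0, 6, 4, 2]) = (0 5)(1 3 8 2 7 4)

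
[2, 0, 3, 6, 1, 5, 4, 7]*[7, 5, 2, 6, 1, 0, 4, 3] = [2, 7, 6, 4, 5, 0, 1, 3]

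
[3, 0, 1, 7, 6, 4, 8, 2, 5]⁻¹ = [1, 2, 7, 0, 5, 8, 4, 3, 6]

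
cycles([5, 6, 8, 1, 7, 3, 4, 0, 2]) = (0 5 3 1 6 4 7)(2 8)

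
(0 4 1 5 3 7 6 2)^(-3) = (0 7 1 2 3 4 6 5)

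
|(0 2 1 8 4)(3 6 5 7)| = 20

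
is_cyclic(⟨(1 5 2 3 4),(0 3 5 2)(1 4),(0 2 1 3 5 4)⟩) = no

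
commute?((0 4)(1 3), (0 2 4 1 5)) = no:(0 4)(1 3) * (0 2 4 1 5) = (0 1 3 5)(2 4), (0 2 4 1 5) * (0 4)(1 3) = (0 2)(1 5 4 3)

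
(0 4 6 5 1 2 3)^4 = (0 1 4 2 6 3 5)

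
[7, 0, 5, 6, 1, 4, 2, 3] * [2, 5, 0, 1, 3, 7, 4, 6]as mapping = [0→6, 1→2, 2→7, 3→4, 4→5, 5→3, 6→0, 7→1]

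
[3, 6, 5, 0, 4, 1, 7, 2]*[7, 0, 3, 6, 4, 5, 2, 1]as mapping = [0→6, 1→2, 2→5, 3→7, 4→4, 5→0, 6→1, 7→3]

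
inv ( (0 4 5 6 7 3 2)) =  (0 2 3 7 6 5 4)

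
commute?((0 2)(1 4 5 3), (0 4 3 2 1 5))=no:(0 2)(1 4 5 3) * (0 4 3 2 1 5)=(0 1 3 5 2 4), (0 4 3 2 1 5) * (0 2)(1 4 5 3)=(0 5 2 4 1 3)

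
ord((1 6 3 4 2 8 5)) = 7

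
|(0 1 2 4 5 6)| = 6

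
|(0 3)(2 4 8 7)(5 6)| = 4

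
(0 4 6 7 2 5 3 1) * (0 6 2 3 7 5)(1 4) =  (0 1 6 5 7 3 4 2)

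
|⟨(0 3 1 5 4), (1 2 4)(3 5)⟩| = 720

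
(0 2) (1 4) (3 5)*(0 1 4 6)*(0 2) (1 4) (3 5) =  (1 6 2 4) 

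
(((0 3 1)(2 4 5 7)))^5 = (0 1 3)(2 4 5 7)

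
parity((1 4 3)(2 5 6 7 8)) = even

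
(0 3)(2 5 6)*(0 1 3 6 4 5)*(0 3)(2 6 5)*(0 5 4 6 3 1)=(0 4 2 1 5 6 3)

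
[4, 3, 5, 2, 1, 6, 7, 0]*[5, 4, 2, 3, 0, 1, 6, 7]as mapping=[0→0, 1→3, 2→1, 3→2, 4→4, 5→6, 6→7, 7→5]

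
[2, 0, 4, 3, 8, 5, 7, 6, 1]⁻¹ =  [1, 8, 0, 3, 2, 5, 7, 6, 4]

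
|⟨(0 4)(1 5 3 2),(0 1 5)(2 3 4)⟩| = 360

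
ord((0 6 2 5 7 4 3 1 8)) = 9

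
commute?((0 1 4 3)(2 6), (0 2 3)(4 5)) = no:(0 1 4 3)(2 6)*(0 2 3)(4 5) = (0 1 5 4)(2 6 3), (0 2 3)(4 5)*(0 1 4 3)(2 6) = (0 6 2)(1 4 5 3)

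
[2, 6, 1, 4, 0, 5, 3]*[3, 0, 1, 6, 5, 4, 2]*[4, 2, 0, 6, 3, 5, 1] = [2, 0, 4, 5, 6, 3, 1]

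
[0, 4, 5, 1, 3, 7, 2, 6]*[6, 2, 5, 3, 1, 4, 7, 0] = [6, 1, 4, 2, 3, 0, 5, 7]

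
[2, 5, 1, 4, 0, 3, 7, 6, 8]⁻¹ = [4, 2, 0, 5, 3, 1, 7, 6, 8]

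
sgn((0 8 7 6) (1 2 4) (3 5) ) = 1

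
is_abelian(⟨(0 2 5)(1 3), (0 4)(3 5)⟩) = no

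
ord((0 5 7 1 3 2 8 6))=8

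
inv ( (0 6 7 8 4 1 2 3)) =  (0 3 2 1 4 8 7 6)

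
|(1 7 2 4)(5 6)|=4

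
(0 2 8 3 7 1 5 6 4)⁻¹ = (0 4 6 5 1 7 3 8 2)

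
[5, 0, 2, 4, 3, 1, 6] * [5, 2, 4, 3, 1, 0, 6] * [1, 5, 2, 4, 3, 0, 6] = [1, 0, 3, 5, 4, 2, 6]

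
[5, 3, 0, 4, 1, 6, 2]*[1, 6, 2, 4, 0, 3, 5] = [3, 4, 1, 0, 6, 5, 2]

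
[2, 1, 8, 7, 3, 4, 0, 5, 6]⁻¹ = [6, 1, 0, 4, 5, 7, 8, 3, 2]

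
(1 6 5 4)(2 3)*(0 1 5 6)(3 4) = (0 1)(2 4 5 3)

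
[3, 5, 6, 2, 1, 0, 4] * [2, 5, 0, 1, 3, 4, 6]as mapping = [0→1, 1→4, 2→6, 3→0, 4→5, 5→2, 6→3]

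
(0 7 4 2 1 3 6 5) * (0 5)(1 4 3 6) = (0 7 3 1 6)(2 4)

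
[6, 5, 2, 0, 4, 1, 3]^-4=[3, 1, 2, 6, 4, 5, 0]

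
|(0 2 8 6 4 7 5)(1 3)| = 14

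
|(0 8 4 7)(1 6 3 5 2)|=20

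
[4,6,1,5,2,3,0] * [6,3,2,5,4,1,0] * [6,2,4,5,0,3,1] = [0,6,5,2,4,3,1]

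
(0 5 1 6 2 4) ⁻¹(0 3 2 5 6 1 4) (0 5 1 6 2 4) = (0 5 3 4 1 2 6) 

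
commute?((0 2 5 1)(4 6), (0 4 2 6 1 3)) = no:(0 2 5 1)(4 6) * (0 4 2 6 1 3) = (0 6 2 5 3)(1 4), (0 4 2 6 1 3) * (0 2 5 1)(4 6) = (0 6)(1 3 2 4 5)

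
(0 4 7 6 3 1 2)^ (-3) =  (0 3 4 1 7 2 6)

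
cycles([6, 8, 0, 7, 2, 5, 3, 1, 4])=(0 6 3 7 1 8 4 2)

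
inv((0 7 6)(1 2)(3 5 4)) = (0 6 7)(1 2)(3 4 5)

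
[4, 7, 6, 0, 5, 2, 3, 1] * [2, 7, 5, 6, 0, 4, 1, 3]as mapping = [0→0, 1→3, 2→1, 3→2, 4→4, 5→5, 6→6, 7→7]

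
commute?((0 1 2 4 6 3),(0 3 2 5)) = no:(0 1 2 4 6 3)*(0 3 2 5) = (0 1 5)(2 4 6),(0 3 2 5)*(0 1 2 4 6 3) = (1 2 5)(3 4 6)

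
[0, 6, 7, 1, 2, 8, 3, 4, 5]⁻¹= [0, 3, 4, 6, 7, 8, 1, 2, 5]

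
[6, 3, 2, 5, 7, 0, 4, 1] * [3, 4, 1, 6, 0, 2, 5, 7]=[5, 6, 1, 2, 7, 3, 0, 4]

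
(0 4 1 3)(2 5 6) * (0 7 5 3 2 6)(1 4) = (0 1 2 3 7 5)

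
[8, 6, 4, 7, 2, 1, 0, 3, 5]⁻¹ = [6, 5, 4, 7, 2, 8, 1, 3, 0]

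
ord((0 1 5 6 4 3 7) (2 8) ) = 14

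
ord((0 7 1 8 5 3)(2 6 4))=6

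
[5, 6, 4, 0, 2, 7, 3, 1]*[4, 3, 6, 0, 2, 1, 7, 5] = [1, 7, 2, 4, 6, 5, 0, 3]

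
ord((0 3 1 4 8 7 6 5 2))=9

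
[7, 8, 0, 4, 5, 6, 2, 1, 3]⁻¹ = [2, 7, 6, 8, 3, 4, 5, 0, 1]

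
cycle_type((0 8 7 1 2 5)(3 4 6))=3.6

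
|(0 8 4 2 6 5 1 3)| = 8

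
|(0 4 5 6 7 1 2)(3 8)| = 14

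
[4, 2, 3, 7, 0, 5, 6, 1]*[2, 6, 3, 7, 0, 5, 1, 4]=[0, 3, 7, 4, 2, 5, 1, 6]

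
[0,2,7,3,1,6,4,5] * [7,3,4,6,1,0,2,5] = [7,4,5,6,3,2,1,0]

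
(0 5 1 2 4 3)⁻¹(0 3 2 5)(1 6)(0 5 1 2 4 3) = (0 4 1 5)(2 6)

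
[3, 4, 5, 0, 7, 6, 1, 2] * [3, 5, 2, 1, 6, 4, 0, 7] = [1, 6, 4, 3, 7, 0, 5, 2]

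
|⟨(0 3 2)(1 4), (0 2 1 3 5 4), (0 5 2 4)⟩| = 720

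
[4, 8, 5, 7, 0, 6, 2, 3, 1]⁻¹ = [4, 8, 6, 7, 0, 2, 5, 3, 1]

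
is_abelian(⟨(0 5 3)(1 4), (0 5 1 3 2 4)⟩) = no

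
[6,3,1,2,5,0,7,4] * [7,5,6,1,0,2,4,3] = [4,1,5,6,2,7,3,0]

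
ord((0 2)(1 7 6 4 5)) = 10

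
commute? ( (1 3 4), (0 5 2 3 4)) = no: (1 3 4)*(0 5 2 3 4) = (0 5 2 3)(1 4), (0 5 2 3 4)*(1 3 4) = (0 5 2 4)(1 3)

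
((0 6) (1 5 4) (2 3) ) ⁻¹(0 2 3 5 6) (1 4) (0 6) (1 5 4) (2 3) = (0 6 3 2 4) (1 5) 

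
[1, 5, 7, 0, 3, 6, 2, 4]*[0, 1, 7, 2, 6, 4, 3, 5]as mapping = [0→1, 1→4, 2→5, 3→0, 4→2, 5→3, 6→7, 7→6]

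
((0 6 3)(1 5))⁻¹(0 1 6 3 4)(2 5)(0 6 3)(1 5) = (0 4 6 5 3)(1 2)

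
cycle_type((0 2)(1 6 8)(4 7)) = 2^2.3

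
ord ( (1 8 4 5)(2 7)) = 4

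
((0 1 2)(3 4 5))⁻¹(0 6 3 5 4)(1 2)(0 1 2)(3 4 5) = (0 2)(1 6 4 3 5)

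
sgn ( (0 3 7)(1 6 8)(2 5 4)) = 1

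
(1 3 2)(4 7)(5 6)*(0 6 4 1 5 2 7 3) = (0 6 2 5 4 3 7 1)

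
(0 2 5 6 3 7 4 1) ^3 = (0 6 4 2 3 1 5 7) 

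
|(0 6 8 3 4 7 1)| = 7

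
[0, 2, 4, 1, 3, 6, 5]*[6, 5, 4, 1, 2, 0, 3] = [6, 4, 2, 5, 1, 3, 0]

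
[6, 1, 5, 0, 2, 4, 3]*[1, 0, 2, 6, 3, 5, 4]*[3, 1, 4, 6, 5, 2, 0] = [5, 3, 2, 1, 4, 6, 0]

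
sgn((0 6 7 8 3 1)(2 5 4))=-1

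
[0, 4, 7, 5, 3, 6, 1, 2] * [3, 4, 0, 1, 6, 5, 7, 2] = [3, 6, 2, 5, 1, 7, 4, 0]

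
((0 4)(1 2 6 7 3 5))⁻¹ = (0 4)(1 5 3 7 6 2)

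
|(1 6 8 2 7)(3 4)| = 10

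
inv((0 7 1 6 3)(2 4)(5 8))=(0 3 6 1 7)(2 4)(5 8)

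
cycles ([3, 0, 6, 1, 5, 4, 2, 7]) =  (0 3 1)(2 6)(4 5)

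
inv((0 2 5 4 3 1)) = (0 1 3 4 5 2)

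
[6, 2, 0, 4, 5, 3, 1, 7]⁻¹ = [2, 6, 1, 5, 3, 4, 0, 7]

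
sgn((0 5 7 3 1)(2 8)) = -1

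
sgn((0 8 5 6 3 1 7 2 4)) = 1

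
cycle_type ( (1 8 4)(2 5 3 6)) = 3.4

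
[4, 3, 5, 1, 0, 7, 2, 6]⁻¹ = [4, 3, 6, 1, 0, 2, 7, 5]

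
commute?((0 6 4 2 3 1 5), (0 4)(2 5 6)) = no:(0 6 4 2 3 1 5) * (0 4)(2 5 6) = (0 2 3 1 6)(4 5), (0 4)(2 5 6) * (0 6 4 2 3 1 5) = (0 2)(1 5 4 6 3)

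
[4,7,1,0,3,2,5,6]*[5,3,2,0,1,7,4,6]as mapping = [0→1,1→6,2→3,3→5,4→0,5→2,6→7,7→4]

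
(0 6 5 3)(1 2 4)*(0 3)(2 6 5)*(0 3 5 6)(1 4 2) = (0 6 1)(3 5)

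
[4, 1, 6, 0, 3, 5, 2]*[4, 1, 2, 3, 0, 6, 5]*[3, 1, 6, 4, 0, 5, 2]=[3, 1, 5, 0, 4, 2, 6]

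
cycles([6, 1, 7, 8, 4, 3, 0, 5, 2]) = (0 6)(2 7 5 3 8)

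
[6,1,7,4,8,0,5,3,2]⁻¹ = [5,1,8,7,3,6,0,2,4]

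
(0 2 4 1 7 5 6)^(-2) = (0 5 1 2 6 7 4)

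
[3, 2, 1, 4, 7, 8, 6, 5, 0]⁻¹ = [8, 2, 1, 0, 3, 7, 6, 4, 5]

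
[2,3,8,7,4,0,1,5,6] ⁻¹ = [5,6,0,1,4,7,8,3,2] 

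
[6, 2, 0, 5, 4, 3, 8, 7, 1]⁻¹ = [2, 8, 1, 5, 4, 3, 0, 7, 6]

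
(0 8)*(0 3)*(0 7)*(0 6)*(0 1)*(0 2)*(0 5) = (0 8 3 7 6 1 2 5)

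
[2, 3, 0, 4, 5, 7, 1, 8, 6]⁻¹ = [2, 6, 0, 1, 3, 4, 8, 5, 7]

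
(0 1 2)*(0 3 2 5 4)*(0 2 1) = (1 5 4 2 3)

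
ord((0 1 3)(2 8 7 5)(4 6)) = 12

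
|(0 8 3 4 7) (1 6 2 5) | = 20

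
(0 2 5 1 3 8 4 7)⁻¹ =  (0 7 4 8 3 1 5 2)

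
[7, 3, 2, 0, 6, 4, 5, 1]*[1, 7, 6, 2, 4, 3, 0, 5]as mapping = [0→5, 1→2, 2→6, 3→1, 4→0, 5→4, 6→3, 7→7]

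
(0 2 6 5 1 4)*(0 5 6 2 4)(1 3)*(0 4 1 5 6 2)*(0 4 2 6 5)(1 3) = (0 3)(1 2 4 5)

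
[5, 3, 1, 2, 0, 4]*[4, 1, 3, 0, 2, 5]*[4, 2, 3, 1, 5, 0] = [0, 4, 2, 1, 5, 3]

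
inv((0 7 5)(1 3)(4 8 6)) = (0 5 7)(1 3)(4 6 8)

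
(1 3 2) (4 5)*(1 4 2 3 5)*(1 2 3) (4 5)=(1 4 2 5 3) 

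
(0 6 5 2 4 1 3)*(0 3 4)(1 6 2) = (0 2)(1 4 6 5)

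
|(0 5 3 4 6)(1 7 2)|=15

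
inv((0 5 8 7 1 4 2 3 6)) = (0 6 3 2 4 1 7 8 5)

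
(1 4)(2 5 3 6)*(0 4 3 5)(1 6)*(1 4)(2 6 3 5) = (0 1 5 2)(3 4)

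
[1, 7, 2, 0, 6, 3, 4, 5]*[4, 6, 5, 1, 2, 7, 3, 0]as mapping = [0→6, 1→0, 2→5, 3→4, 4→3, 5→1, 6→2, 7→7]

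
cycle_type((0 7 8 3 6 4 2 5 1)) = 9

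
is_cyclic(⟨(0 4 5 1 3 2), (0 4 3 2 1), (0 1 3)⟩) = no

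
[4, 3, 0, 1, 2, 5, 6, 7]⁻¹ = [2, 3, 4, 1, 0, 5, 6, 7]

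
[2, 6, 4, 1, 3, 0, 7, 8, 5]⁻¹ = [5, 3, 0, 4, 2, 8, 1, 6, 7]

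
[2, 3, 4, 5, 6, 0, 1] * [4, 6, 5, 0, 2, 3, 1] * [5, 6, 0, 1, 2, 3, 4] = [3, 5, 0, 1, 6, 2, 4]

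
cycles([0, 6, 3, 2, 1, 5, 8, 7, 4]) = (1 6 8 4)(2 3)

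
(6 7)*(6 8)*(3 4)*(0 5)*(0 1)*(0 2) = (0 5 1 2)(3 4)(6 7 8)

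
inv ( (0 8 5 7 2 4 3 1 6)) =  (0 6 1 3 4 2 7 5 8)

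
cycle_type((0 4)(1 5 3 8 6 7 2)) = 2.7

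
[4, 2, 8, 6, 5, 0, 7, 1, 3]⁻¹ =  [5, 7, 1, 8, 0, 4, 3, 6, 2]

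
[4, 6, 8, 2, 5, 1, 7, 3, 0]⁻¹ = [8, 5, 3, 7, 0, 4, 1, 6, 2]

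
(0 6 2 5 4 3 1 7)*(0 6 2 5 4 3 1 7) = (0 2 4 1)(3 7 6 5)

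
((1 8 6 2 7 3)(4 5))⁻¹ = (1 3 7 2 6 8)(4 5)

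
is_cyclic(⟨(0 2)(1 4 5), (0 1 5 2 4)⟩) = no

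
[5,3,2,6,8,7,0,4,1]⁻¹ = [6,8,2,1,7,0,3,5,4]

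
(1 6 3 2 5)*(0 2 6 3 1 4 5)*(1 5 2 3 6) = (0 3 1 6 5 4 2)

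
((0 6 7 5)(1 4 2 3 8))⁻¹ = (0 5 7 6)(1 8 3 2 4)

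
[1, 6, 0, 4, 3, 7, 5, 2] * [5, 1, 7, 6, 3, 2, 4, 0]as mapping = [0→1, 1→4, 2→5, 3→3, 4→6, 5→0, 6→2, 7→7]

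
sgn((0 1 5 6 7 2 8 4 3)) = 1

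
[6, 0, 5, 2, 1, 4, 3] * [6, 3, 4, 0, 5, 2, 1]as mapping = [0→1, 1→6, 2→2, 3→4, 4→3, 5→5, 6→0]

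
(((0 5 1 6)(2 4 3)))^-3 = (0 5 1 6)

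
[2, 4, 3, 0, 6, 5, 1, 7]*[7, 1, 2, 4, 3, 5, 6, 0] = [2, 3, 4, 7, 6, 5, 1, 0]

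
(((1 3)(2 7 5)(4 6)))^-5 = (1 3)(2 7 5)(4 6)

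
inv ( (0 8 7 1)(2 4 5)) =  (0 1 7 8)(2 5 4)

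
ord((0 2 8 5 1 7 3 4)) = 8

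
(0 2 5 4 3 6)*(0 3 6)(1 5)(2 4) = (0 4 6 3)(1 5 2)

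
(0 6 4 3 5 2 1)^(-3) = (0 5 6 2 4 1 3)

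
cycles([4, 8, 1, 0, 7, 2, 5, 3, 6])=(0 4 7 3)(1 8 6 5 2)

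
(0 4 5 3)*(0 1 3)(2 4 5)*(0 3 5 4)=(0 4 2)(1 5 3)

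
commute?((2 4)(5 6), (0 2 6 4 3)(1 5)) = no:(2 4)(5 6) * (0 2 6 4 3)(1 5) = (0 2 3)(1 5 4 6), (0 2 6 4 3)(1 5) * (2 4)(5 6) = (0 4 3)(1 6 2 5)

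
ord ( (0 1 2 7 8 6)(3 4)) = 6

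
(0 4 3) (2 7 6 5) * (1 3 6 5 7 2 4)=(0 1 3) (4 6 7 5) 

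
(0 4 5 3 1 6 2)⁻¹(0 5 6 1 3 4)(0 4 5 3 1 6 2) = (1 5 4 3 2 6)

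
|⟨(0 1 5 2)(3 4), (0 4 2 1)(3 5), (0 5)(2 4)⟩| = 360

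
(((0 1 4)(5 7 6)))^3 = ()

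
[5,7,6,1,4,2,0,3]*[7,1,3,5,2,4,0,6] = [4,6,0,1,2,3,7,5]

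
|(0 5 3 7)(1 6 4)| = 12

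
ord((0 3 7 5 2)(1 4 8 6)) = 20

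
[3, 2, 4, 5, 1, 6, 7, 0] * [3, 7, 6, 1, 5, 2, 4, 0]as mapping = [0→1, 1→6, 2→5, 3→2, 4→7, 5→4, 6→0, 7→3]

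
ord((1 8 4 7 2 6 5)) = 7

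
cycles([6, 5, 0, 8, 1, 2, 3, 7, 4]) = (0 6 3 8 4 1 5 2)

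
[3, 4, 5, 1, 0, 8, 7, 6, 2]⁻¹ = [4, 3, 8, 0, 1, 2, 7, 6, 5]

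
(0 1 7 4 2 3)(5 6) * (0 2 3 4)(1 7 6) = (0 7)(1 6 5)(2 4 3)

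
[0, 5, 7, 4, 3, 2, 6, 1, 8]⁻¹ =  [0, 7, 5, 4, 3, 1, 6, 2, 8]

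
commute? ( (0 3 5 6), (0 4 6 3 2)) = no: (0 3 5 6)*(0 4 6 3 2) = (0 2)(3 5)(4 6), (0 4 6 3 2)*(0 3 5 6) = (0 4)(2 3)(5 6)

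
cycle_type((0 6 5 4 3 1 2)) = 7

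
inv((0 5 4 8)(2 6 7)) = (0 8 4 5)(2 7 6)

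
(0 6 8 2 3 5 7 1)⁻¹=(0 1 7 5 3 2 8 6)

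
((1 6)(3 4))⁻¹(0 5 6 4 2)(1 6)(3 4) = (0 5 1 3 2)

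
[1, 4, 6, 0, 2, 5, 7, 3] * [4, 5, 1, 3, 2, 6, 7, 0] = [5, 2, 7, 4, 1, 6, 0, 3]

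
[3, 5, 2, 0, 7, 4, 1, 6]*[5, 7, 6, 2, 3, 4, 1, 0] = [2, 4, 6, 5, 0, 3, 7, 1]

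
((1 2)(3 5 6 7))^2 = (3 6)(5 7)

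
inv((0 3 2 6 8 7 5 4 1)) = (0 1 4 5 7 8 6 2 3)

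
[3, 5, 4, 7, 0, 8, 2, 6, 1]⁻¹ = [4, 8, 6, 0, 2, 1, 7, 3, 5]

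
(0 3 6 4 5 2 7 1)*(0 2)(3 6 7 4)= (0 6 3 7 1 2 4 5)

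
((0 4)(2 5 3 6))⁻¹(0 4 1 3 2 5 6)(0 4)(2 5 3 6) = (0 1 6 5 3 2 4)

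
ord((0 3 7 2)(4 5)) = 4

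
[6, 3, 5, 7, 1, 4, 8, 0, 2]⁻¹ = [7, 4, 8, 1, 5, 2, 0, 3, 6]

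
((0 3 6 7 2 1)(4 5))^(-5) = (0 3 6 7 2 1)(4 5)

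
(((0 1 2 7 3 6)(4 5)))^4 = (0 3 2)(1 6 7)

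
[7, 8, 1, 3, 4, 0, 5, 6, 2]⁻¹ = [5, 2, 8, 3, 4, 6, 7, 0, 1]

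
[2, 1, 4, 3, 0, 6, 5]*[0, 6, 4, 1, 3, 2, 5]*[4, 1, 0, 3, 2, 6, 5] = [2, 5, 3, 1, 4, 6, 0]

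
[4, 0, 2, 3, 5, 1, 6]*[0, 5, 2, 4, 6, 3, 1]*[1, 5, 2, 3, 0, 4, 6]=[6, 1, 2, 0, 3, 4, 5] 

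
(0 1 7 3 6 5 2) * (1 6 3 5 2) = (0 6 2)(1 7 5)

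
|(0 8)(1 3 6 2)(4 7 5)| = 12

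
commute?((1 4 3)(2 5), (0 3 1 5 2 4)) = no:(1 4 3)(2 5) * (0 3 1 5 2 4) = (0 3 5 4 1), (0 3 1 5 2 4) * (1 4 3)(2 5) = (0 1 2 3 4)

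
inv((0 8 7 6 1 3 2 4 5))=(0 5 4 2 3 1 6 7 8)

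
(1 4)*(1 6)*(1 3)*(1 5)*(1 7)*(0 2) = (0 2)(1 4 6 3 5 7)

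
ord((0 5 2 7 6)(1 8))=10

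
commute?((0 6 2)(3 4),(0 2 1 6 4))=no:(0 6 2)(3 4)*(0 2 1 6 4)=(0 4 3)(1 6),(0 2 1 6 4)*(0 6 2)(3 4)=(1 2)(3 4 6)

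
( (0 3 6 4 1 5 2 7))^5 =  (0 5 6 7 1 3 2 4)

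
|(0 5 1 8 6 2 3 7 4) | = 9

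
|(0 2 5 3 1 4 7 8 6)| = 9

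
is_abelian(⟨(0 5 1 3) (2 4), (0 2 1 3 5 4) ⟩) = no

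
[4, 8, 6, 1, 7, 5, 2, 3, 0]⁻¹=[8, 3, 6, 7, 0, 5, 2, 4, 1]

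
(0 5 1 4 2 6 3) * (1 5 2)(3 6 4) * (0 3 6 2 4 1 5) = (0 4 5)(1 6 2)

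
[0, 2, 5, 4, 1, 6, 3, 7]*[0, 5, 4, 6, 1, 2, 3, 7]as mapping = [0→0, 1→4, 2→2, 3→1, 4→5, 5→3, 6→6, 7→7]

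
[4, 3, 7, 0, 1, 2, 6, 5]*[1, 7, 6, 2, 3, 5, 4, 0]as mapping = [0→3, 1→2, 2→0, 3→1, 4→7, 5→6, 6→4, 7→5]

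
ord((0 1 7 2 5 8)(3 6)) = 6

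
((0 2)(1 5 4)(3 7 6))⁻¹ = (0 2)(1 4 5)(3 6 7)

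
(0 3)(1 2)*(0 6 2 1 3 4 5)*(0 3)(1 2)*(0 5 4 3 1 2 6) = (0 3)(1 6 2 5)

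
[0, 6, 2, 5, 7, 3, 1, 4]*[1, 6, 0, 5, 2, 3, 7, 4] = [1, 7, 0, 3, 4, 5, 6, 2]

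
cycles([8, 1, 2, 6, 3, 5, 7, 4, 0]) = (0 8)(3 6 7 4)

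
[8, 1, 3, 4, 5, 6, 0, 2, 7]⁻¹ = [6, 1, 7, 2, 3, 4, 5, 8, 0]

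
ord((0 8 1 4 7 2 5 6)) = 8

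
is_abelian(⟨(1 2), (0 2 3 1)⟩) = no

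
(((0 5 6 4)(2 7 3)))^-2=(0 6)(2 7 3)(4 5)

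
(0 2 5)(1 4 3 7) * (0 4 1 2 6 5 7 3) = (0 6 5 4)(2 7)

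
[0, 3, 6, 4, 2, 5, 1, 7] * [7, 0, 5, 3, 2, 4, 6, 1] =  [7, 3, 6, 2, 5, 4, 0, 1]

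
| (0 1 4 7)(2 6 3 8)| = 4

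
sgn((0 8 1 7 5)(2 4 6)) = 1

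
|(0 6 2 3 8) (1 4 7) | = 15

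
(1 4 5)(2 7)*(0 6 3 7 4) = (0 6 3 7 2 4 5 1)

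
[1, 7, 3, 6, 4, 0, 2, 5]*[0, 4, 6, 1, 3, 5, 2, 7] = [4, 7, 1, 2, 3, 0, 6, 5]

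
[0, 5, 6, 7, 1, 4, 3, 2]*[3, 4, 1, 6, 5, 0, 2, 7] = [3, 0, 2, 7, 4, 5, 6, 1]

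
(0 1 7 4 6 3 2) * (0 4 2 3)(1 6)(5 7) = (0 6)(1 5 7 2 4)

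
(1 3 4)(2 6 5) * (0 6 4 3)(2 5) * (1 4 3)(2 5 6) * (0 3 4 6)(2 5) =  (0 5)(1 3)(2 4 6)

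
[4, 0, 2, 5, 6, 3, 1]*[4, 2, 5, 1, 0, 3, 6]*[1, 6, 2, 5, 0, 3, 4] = [1, 0, 3, 5, 4, 6, 2]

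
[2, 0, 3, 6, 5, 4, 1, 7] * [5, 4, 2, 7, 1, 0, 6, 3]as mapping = [0→2, 1→5, 2→7, 3→6, 4→0, 5→1, 6→4, 7→3]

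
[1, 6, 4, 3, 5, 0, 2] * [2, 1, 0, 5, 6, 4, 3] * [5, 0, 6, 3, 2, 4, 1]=[0, 3, 1, 4, 2, 6, 5]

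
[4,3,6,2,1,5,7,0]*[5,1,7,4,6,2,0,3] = [6,4,0,7,1,2,3,5]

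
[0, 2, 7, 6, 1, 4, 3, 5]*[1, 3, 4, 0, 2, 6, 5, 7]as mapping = [0→1, 1→4, 2→7, 3→5, 4→3, 5→2, 6→0, 7→6]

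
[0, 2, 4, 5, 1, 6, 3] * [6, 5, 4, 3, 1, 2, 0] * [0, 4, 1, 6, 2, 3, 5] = [5, 2, 4, 1, 3, 0, 6]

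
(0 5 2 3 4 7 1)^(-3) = (0 4 5 7 2 1 3)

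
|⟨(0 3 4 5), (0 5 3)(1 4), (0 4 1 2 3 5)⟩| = 720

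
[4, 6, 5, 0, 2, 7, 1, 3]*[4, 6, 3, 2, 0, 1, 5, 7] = [0, 5, 1, 4, 3, 7, 6, 2]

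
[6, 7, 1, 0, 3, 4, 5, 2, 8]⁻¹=[3, 2, 7, 4, 5, 6, 0, 1, 8]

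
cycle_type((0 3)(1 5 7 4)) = 2.4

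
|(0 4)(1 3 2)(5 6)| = 6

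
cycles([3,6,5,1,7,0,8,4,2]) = (0 3 1 6 8 2 5)(4 7)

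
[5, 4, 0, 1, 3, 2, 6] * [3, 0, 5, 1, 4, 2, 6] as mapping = [0→2, 1→4, 2→3, 3→0, 4→1, 5→5, 6→6] 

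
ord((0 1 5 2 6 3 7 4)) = 8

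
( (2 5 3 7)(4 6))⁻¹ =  (2 7 3 5)(4 6)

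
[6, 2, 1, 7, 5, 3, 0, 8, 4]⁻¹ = [6, 2, 1, 5, 8, 4, 0, 3, 7]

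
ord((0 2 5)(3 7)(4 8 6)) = 6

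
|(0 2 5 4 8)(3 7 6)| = 15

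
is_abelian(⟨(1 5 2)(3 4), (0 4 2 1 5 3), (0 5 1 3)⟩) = no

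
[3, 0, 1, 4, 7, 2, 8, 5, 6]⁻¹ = [1, 2, 5, 0, 3, 7, 8, 4, 6]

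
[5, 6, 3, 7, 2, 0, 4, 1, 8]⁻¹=[5, 7, 4, 2, 6, 0, 1, 3, 8]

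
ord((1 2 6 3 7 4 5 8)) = 8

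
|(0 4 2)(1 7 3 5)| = 12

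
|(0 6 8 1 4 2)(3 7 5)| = 6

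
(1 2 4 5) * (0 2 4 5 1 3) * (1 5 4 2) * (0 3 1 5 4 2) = (0 5 1)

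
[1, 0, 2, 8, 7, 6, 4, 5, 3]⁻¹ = [1, 0, 2, 8, 6, 7, 5, 4, 3]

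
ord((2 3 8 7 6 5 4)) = 7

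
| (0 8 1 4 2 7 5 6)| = 8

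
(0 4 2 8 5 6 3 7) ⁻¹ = (0 7 3 6 5 8 2 4) 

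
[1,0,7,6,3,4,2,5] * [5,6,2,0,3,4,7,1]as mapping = [0→6,1→5,2→1,3→7,4→0,5→3,6→2,7→4]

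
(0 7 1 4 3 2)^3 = (0 4)(1 2)(3 7)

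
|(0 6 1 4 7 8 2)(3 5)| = 14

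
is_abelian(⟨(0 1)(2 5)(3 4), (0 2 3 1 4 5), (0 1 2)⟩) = no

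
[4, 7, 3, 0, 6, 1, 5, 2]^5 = [7, 4, 5, 1, 2, 0, 3, 6]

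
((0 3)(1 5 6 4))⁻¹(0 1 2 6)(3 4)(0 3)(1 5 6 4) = (0 1)(2 4 3 5)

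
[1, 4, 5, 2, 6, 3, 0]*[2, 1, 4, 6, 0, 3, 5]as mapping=[0→1, 1→0, 2→3, 3→4, 4→5, 5→6, 6→2]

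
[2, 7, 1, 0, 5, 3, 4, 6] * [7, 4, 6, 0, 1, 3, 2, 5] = [6, 5, 4, 7, 3, 0, 1, 2]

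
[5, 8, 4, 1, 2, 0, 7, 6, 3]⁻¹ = [5, 3, 4, 8, 2, 0, 7, 6, 1]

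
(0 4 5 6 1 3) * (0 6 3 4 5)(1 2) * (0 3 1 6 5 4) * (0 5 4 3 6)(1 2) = (0 3 4 6 1 5 2)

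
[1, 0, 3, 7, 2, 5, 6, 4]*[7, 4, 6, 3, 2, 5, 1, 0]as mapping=[0→4, 1→7, 2→3, 3→0, 4→6, 5→5, 6→1, 7→2]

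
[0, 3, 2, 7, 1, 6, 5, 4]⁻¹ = [0, 4, 2, 1, 7, 6, 5, 3]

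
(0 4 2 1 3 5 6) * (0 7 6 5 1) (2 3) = (0 4 3 1 2) (6 7) 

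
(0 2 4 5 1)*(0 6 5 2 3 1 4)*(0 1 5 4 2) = (0 3 5 2 1 6 4)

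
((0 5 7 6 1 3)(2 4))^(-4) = (0 7 1)(3 5 6)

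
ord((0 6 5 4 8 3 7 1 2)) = 9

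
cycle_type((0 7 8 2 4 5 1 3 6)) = 9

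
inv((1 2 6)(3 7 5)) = (1 6 2)(3 5 7)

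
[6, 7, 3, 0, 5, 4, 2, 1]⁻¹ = [3, 7, 6, 2, 5, 4, 0, 1]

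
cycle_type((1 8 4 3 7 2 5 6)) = 8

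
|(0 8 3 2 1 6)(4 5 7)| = 6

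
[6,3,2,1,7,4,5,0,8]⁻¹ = [7,3,2,1,5,6,0,4,8]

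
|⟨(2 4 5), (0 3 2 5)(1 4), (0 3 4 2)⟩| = 720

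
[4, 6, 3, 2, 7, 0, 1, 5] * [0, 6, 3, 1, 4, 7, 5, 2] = [4, 5, 1, 3, 2, 0, 6, 7]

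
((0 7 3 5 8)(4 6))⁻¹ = (0 8 5 3 7)(4 6)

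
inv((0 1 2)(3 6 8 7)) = (0 2 1)(3 7 8 6)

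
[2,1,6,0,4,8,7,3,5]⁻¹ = [3,1,0,7,4,8,2,6,5]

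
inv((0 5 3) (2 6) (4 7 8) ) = (0 3 5) (2 6) (4 8 7) 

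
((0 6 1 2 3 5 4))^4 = (0 3 6 5 1 4 2)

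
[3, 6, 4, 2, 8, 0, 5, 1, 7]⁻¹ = [5, 7, 3, 0, 2, 6, 1, 8, 4]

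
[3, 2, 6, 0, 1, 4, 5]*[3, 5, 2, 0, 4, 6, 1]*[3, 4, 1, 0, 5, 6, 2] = [3, 1, 4, 0, 6, 5, 2]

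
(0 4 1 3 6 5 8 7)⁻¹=(0 7 8 5 6 3 1 4)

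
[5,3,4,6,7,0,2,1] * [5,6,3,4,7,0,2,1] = [0,4,7,2,1,5,3,6]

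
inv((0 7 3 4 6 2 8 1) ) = (0 1 8 2 6 4 3 7) 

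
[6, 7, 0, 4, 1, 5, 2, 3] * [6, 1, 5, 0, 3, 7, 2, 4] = [2, 4, 6, 3, 1, 7, 5, 0]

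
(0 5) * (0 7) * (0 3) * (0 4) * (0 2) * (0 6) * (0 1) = (0 5 7 3 4 2 6 1)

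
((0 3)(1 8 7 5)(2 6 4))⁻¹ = (0 3)(1 5 7 8)(2 4 6)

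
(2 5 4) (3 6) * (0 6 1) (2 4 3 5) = (0 6 5 3 1) 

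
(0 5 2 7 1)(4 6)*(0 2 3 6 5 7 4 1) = (0 7)(1 2 4 5 3 6)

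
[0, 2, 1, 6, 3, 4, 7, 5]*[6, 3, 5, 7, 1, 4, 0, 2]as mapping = [0→6, 1→5, 2→3, 3→0, 4→7, 5→1, 6→2, 7→4]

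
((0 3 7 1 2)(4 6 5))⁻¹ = (0 2 1 7 3)(4 5 6)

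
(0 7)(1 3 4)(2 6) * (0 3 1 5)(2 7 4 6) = (0 4 5)(3 6 7)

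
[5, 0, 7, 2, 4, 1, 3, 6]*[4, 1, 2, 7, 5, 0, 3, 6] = [0, 4, 6, 2, 5, 1, 7, 3]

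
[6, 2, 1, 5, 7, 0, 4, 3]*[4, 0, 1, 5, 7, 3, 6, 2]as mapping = [0→6, 1→1, 2→0, 3→3, 4→2, 5→4, 6→7, 7→5]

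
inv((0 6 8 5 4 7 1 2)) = (0 2 1 7 4 5 8 6)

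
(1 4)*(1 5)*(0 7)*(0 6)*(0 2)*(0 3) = (0 7 6 2 3)(1 4 5)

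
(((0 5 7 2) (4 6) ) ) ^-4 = () 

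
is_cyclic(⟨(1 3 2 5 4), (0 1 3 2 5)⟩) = no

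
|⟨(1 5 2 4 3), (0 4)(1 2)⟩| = 360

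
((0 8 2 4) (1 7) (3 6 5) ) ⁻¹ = (0 4 2 8) (1 7) (3 5 6) 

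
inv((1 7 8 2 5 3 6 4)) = (1 4 6 3 5 2 8 7)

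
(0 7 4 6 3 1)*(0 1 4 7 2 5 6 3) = (0 2 5 6)(3 4)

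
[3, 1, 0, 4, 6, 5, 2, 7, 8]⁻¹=[2, 1, 6, 0, 3, 5, 4, 7, 8]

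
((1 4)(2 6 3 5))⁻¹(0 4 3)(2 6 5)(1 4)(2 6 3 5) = (0 1 5)(2 6 3)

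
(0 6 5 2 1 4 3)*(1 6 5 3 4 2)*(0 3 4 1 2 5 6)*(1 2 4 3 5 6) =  (0 1 6 3 5 4 2)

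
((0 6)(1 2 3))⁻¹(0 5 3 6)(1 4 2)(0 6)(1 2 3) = (0 6 5 1)(2 4 3)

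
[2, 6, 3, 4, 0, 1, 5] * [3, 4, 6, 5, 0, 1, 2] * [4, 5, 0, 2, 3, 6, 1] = [1, 0, 6, 4, 2, 3, 5]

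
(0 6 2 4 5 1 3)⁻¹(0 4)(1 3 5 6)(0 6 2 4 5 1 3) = (0 1 2 3)(5 6)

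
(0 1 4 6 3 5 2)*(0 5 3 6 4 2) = (0 1 2 5)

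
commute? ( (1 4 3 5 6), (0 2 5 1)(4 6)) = no: (1 4 3 5 6) * (0 2 5 1)(4 6) = (0 2 5 4 3 1 6), (0 2 5 1)(4 6) * (1 4 3 5 6) = (0 2 6 3 5 4 1)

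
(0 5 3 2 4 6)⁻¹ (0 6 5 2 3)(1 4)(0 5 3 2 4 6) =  (0 3 4 2 5)(1 6)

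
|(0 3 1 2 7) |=5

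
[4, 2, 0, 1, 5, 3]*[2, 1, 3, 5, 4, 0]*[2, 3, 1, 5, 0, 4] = [0, 5, 1, 3, 2, 4]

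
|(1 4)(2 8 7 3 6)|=10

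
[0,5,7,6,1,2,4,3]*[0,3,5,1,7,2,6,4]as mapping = [0→0,1→2,2→4,3→6,4→3,5→5,6→7,7→1]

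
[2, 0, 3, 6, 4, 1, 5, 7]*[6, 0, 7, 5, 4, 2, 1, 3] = [7, 6, 5, 1, 4, 0, 2, 3]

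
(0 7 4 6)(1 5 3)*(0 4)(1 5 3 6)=(0 7)(1 3 5 6 4)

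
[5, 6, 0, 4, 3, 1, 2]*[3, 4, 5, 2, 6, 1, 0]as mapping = [0→1, 1→0, 2→3, 3→6, 4→2, 5→4, 6→5]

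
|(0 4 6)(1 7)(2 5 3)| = 6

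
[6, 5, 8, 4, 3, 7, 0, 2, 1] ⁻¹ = [6, 8, 7, 4, 3, 1, 0, 5, 2] 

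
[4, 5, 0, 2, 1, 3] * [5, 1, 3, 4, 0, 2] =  [0, 2, 5, 3, 1, 4]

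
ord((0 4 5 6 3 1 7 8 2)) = 9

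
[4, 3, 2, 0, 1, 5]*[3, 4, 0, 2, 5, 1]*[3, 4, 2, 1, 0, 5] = [5, 2, 3, 1, 0, 4]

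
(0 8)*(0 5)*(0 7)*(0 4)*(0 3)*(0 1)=(0 8 5 7 4 3 1)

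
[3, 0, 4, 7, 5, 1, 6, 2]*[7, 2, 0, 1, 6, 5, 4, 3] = [1, 7, 6, 3, 5, 2, 4, 0]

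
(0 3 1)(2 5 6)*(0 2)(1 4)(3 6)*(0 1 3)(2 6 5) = (0 5)(1 6)(3 4)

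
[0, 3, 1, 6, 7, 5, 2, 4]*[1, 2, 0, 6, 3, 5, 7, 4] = [1, 6, 2, 7, 4, 5, 0, 3]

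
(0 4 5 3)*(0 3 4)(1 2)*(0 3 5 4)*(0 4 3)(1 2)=(3 5 4)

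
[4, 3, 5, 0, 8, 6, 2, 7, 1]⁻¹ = [3, 8, 6, 1, 0, 2, 5, 7, 4]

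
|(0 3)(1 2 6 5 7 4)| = 6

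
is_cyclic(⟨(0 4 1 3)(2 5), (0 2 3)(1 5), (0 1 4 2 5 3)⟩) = no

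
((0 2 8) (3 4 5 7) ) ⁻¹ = (0 8 2) (3 7 5 4) 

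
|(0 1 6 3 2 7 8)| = 7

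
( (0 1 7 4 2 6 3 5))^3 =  (0 4 3 1 2 5 7 6)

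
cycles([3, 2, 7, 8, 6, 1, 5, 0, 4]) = (0 3 8 4 6 5 1 2 7)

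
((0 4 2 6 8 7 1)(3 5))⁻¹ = (0 1 7 8 6 2 4)(3 5)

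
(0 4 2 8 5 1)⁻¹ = (0 1 5 8 2 4)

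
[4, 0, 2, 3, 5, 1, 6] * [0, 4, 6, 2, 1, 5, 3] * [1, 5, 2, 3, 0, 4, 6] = [5, 1, 6, 2, 4, 0, 3]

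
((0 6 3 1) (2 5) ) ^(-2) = (0 3) (1 6) 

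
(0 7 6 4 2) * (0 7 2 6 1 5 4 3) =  (0 2 7 1 5 4 6 3) 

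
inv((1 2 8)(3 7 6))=(1 8 2)(3 6 7)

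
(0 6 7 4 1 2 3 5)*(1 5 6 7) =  (0 7 4 5)(1 2 3 6)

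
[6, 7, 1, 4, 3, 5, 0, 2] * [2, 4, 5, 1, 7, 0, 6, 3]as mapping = [0→6, 1→3, 2→4, 3→7, 4→1, 5→0, 6→2, 7→5]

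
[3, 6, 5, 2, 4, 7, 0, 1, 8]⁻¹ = [6, 7, 3, 0, 4, 2, 1, 5, 8]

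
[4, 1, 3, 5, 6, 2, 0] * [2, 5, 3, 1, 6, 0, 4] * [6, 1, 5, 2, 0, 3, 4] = [4, 3, 1, 6, 0, 2, 5]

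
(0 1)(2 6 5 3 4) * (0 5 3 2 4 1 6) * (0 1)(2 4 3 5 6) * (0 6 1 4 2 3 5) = (0 3 6)(2 4 5)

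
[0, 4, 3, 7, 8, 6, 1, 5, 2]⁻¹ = [0, 6, 8, 2, 1, 7, 5, 3, 4]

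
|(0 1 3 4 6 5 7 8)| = 8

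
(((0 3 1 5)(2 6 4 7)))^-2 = (0 1)(2 4)(3 5)(6 7)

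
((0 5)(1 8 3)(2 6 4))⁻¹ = (0 5)(1 3 8)(2 4 6)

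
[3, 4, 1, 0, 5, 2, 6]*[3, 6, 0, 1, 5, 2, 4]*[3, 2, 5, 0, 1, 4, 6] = [2, 4, 6, 0, 5, 3, 1]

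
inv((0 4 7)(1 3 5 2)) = (0 7 4)(1 2 5 3)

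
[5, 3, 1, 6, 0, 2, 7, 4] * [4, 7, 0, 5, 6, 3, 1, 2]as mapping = [0→3, 1→5, 2→7, 3→1, 4→4, 5→0, 6→2, 7→6]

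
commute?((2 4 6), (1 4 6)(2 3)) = no:(2 4 6) * (1 4 6)(2 3) = (1 4)(2 6 3), (1 4 6)(2 3) * (2 4 6) = (1 6)(2 3 4)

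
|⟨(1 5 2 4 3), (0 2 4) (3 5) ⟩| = 720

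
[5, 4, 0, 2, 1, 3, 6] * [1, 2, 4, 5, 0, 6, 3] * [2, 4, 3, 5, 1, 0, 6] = [6, 2, 4, 1, 3, 0, 5] 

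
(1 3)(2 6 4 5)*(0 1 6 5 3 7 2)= (0 1 7 2 5)(3 6 4)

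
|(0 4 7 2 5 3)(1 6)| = 6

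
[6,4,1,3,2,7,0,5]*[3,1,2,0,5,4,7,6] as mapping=[0→7,1→5,2→1,3→0,4→2,5→6,6→3,7→4] 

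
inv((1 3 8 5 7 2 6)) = (1 6 2 7 5 8 3)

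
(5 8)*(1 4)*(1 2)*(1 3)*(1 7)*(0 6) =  (0 6)(1 4 2 3 7)(5 8)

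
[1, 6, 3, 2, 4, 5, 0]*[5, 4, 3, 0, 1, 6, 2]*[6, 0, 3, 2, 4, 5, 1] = [4, 3, 6, 2, 0, 1, 5]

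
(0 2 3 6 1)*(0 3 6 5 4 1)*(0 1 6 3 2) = (1 2 3 5 4 6) 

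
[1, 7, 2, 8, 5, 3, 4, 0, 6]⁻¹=[7, 0, 2, 5, 6, 4, 8, 1, 3]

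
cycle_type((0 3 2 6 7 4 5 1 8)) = 9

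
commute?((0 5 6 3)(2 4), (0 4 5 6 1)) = no:(0 5 6 3)(2 4) * (0 4 5 6 1) = (0 6 3 4 2 5 1), (0 4 5 6 1) * (0 5 6 3)(2 4) = (0 2 4 6 1 5 3)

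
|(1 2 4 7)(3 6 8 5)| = 4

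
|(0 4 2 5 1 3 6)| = 7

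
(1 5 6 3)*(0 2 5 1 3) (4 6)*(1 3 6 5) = (0 2 1 3 6) (4 5) 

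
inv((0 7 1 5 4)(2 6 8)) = (0 4 5 1 7)(2 8 6)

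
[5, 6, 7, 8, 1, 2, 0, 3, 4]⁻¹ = [6, 4, 5, 7, 8, 0, 1, 2, 3]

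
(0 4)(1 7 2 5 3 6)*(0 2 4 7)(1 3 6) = (0 7 4 2 5 6 3 1)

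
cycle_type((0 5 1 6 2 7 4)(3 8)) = 2.7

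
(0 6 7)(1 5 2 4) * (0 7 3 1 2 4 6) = (1 5 4 2 6 3)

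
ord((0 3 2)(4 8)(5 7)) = 6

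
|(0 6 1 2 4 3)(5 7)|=6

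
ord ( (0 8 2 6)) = 4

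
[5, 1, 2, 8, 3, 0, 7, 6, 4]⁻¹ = [5, 1, 2, 4, 8, 0, 7, 6, 3]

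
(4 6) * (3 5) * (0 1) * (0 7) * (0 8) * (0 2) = (0 1 7 8 2)(3 5)(4 6)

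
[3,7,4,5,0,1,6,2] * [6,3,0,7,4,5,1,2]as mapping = [0→7,1→2,2→4,3→5,4→6,5→3,6→1,7→0]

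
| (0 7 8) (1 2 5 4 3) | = 15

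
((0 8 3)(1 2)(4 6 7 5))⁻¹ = (0 3 8)(1 2)(4 5 7 6)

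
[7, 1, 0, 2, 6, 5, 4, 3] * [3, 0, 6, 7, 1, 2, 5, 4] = [4, 0, 3, 6, 5, 2, 1, 7]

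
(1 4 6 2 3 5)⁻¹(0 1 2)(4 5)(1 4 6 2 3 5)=(0 4 3)(1 6)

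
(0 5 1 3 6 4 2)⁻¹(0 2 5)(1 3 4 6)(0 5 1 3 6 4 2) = (0 1 5)(2 4 3 6)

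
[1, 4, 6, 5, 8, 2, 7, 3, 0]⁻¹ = [8, 0, 5, 7, 1, 3, 2, 6, 4]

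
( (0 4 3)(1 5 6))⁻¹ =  (0 3 4)(1 6 5)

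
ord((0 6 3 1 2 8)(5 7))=6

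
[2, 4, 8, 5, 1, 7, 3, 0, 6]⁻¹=[7, 4, 0, 6, 1, 3, 8, 5, 2]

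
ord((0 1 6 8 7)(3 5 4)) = 15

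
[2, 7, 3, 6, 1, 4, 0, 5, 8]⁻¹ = [6, 4, 0, 2, 5, 7, 3, 1, 8]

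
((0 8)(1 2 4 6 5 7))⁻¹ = (0 8)(1 7 5 6 4 2)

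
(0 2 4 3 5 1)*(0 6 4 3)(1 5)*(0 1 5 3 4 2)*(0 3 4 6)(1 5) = (0 3 1)(2 6)(4 5)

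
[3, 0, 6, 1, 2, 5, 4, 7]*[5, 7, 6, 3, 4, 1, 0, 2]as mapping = [0→3, 1→5, 2→0, 3→7, 4→6, 5→1, 6→4, 7→2]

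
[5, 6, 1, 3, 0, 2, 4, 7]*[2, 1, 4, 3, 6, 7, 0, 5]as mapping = [0→7, 1→0, 2→1, 3→3, 4→2, 5→4, 6→6, 7→5]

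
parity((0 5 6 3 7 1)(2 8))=even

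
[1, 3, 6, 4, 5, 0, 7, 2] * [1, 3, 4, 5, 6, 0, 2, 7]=[3, 5, 2, 6, 0, 1, 7, 4]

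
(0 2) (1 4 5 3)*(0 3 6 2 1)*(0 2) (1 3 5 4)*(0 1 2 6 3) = (1 2 5 3 6) 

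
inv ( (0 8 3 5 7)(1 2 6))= (0 7 5 3 8)(1 6 2)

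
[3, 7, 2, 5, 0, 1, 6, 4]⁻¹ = [4, 5, 2, 0, 7, 3, 6, 1]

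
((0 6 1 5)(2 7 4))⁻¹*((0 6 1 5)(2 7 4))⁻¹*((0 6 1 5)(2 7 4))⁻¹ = (0 6 1 5)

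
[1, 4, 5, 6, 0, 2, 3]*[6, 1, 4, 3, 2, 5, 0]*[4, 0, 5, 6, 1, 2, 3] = [0, 5, 2, 4, 3, 1, 6]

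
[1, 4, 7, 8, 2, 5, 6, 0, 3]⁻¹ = [7, 0, 4, 8, 1, 5, 6, 2, 3]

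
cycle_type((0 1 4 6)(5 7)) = 2.4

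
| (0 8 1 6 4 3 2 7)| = 8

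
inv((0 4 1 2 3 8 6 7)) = (0 7 6 8 3 2 1 4)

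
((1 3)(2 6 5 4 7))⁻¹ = (1 3)(2 7 4 5 6)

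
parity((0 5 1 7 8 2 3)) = even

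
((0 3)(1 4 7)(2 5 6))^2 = (1 7 4)(2 6 5)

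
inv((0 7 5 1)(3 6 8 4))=(0 1 5 7)(3 4 8 6)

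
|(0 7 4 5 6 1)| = 6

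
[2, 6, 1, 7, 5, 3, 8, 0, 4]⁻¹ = [7, 2, 0, 5, 8, 4, 1, 3, 6]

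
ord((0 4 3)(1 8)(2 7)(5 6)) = 6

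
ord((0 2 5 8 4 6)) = 6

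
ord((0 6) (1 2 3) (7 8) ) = 6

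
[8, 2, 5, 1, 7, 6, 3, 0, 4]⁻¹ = [7, 3, 1, 6, 8, 2, 5, 4, 0]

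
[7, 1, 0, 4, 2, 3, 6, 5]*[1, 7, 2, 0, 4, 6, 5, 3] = [3, 7, 1, 4, 2, 0, 5, 6]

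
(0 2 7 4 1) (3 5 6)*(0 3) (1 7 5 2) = (0 1 3 2 5 6) (4 7) 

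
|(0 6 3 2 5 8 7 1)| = 8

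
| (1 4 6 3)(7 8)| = 4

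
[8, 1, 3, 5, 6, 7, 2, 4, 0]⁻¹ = [8, 1, 6, 2, 7, 3, 4, 5, 0]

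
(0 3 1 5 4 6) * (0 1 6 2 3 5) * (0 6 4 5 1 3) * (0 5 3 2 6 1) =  (2 5 3 4 6)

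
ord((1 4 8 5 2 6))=6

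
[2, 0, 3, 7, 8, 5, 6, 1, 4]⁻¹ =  [1, 7, 0, 2, 8, 5, 6, 3, 4]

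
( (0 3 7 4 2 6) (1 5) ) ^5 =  (0 6 2 4 7 3) (1 5) 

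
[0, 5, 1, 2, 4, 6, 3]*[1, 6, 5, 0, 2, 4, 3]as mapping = [0→1, 1→4, 2→6, 3→5, 4→2, 5→3, 6→0]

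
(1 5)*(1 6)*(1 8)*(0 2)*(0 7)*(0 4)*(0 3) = (0 2 7 4 3)(1 5 6 8)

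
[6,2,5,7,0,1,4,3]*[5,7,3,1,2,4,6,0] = [6,3,4,0,5,7,2,1]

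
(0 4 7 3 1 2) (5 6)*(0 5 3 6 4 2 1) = (0 2 5 4 7 6 3) 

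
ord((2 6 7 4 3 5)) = 6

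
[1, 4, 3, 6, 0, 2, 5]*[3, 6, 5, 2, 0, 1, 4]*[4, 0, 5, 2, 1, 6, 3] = [3, 4, 5, 1, 2, 6, 0]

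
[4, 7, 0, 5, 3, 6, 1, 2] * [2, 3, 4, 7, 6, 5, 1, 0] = [6, 0, 2, 5, 7, 1, 3, 4]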